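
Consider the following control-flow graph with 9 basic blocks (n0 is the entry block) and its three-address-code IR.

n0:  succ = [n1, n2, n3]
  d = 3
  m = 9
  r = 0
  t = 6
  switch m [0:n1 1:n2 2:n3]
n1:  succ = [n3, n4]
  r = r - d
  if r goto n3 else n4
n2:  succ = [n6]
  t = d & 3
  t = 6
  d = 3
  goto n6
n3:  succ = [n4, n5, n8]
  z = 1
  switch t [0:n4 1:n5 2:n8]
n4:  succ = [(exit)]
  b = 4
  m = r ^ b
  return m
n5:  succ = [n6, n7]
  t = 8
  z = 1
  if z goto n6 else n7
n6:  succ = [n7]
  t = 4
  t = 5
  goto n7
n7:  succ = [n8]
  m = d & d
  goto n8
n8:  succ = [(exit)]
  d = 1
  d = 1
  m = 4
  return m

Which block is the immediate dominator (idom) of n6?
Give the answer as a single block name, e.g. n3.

Answer: n0

Analysis:
idom tree: n1←n0 n2←n0 n3←n0 n4←n0 n5←n3 n6←n0 n7←n0 n8←n0
Dom∩ at merges:
  n3: preds {n0,n1}: {n0} ∩ {n0,n1} = {n0}; idom=n0
  n4: preds {n1,n3}: {n0,n1} ∩ {n0,n3} = {n0}; idom=n0
  n6: preds {n2,n5}: {n0,n2} ∩ {n0,n3,n5} = {n0}; idom=n0
  n7: preds {n5,n6}: {n0,n3,n5} ∩ {n0,n6} = {n0}; idom=n0
  n8: preds {n3,n7}: {n0,n3} ∩ {n0,n7} = {n0}; idom=n0

idom(n6) = n0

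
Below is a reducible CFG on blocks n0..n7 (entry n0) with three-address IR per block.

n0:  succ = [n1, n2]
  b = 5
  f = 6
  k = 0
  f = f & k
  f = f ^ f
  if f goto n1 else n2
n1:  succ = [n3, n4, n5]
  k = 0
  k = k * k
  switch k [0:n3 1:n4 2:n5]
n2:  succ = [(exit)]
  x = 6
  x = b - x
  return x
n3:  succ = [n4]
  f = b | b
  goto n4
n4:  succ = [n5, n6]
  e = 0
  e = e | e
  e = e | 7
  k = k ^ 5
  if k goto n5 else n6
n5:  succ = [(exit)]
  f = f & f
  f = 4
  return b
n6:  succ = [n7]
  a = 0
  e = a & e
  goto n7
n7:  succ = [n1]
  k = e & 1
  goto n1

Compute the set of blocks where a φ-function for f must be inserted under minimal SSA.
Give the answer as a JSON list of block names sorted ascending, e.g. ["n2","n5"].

idom tree: n1←n0 n2←n0 n3←n1 n4←n1 n5←n1 n6←n4 n7←n6
Dom∩ at merges:
  n1: preds {n0,n7}: {n0} ∩ {n0,n1,n4,n6,n7} = {n0}; idom=n0
  n4: preds {n1,n3}: {n0,n1} ∩ {n0,n1,n3} = {n0,n1}; idom=n1
  n5: preds {n1,n4}: {n0,n1} ∩ {n0,n1,n4} = {n0,n1}; idom=n1

Frontier:
  n1←n0: walk · to n0
  n1←n7: walk n7→n6→n4→n1 to n0
  n4←n1: walk · to n1
  n4←n3: walk n3 to n1
  n5←n1: walk · to n1
  n5←n4: walk n4 to n1
  n0 → ∅
  n1 → {n1}
  n2 → ∅
  n3 → {n4}
  n4 → {n1,n5}
  n5 → ∅
  n6 → {n1}
  n7 → {n1}

φ for f: defs {n0,n3,n5}
  DF⁺ = {n1,n4,n5}

Answer: ["n1", "n4", "n5"]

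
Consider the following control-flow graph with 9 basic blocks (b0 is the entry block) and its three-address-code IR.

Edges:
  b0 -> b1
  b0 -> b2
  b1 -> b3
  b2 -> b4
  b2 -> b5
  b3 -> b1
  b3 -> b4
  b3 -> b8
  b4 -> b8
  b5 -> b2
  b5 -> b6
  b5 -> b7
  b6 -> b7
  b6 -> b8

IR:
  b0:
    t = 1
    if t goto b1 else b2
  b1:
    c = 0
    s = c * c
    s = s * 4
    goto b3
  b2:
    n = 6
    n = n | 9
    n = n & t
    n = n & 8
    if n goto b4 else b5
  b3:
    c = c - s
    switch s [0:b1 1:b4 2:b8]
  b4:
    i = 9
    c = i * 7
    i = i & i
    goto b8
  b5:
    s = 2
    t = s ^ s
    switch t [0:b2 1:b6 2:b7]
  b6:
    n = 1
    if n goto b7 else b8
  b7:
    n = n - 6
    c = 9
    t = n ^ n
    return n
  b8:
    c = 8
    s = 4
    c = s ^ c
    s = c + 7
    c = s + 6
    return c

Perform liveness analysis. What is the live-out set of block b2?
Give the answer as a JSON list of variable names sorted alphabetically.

Per-block:
  b0 def {t} use ∅
  b1 def {c,s} use ∅
  b2 def {n} use {t}
  b3 def {c} use {c,s}
  b4 def {c,i} use ∅
  b5 def {s,t} use ∅
  b6 def {n} use ∅
  b7 def {c,n,t} use {n}
  b8 def {c,s} use ∅

Liveness:
  b0 li=∅ lo={t}
  b1 li=∅ lo={c,s}
  b2 li={t} lo={n}
  b3 li={c,s} lo=∅
  b4 li=∅ lo=∅
  b5 li={n} lo={n,t}
  b6 li=∅ lo={n}
  b7 li={n} lo=∅
  b8 li=∅ lo=∅

live-out(b2) = ["n"]

Answer: ["n"]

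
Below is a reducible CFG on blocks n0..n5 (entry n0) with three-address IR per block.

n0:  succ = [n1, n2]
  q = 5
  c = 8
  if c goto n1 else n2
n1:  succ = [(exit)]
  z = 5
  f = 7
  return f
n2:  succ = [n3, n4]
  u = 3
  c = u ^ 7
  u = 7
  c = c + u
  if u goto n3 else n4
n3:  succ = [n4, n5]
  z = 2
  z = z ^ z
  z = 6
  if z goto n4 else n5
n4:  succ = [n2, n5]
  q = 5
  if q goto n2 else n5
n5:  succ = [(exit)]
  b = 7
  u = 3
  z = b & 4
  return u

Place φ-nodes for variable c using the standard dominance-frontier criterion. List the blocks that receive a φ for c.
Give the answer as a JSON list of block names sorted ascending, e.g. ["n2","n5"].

Answer: ["n2"]

Analysis:
idom tree: n1←n0 n2←n0 n3←n2 n4←n2 n5←n2
Dom∩ at merges:
  n2: preds {n0,n4}: {n0} ∩ {n0,n2,n4} = {n0}; idom=n0
  n4: preds {n2,n3}: {n0,n2} ∩ {n0,n2,n3} = {n0,n2}; idom=n2
  n5: preds {n3,n4}: {n0,n2,n3} ∩ {n0,n2,n4} = {n0,n2}; idom=n2

DF walk-up:
  join n2 pred n0: · stop@n0
  join n2 pred n4: n4→n2 stop@n0
  join n4 pred n2: · stop@n2
  join n4 pred n3: n3 stop@n2
  join n5 pred n3: n3 stop@n2
  join n5 pred n4: n4 stop@n2
  n0: DF=∅
  n1: DF=∅
  n2: DF={n2}
  n3: DF={n4,n5}
  n4: DF={n2,n5}
  n5: DF=∅

φ for c: defs {n0,n2}
  DF⁺ = {n2}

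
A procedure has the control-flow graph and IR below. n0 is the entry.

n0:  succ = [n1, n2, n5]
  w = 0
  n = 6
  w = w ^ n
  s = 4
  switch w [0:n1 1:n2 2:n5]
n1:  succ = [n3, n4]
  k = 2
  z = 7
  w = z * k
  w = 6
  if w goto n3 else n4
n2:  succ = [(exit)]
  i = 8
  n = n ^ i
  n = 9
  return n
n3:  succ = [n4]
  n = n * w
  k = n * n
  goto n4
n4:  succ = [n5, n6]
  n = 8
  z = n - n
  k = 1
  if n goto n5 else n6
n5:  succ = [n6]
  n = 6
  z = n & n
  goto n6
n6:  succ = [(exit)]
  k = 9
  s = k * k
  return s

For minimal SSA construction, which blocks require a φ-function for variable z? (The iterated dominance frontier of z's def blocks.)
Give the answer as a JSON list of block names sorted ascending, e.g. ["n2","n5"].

Answer: ["n5", "n6"]

Analysis:
idom tree: n1←n0 n2←n0 n3←n1 n4←n1 n5←n0 n6←n0
Dom∩ at merges:
  n4: preds {n1,n3}: {n0,n1} ∩ {n0,n1,n3} = {n0,n1}; idom=n1
  n5: preds {n0,n4}: {n0} ∩ {n0,n1,n4} = {n0}; idom=n0
  n6: preds {n4,n5}: {n0,n1,n4} ∩ {n0,n5} = {n0}; idom=n0

DF walk-up:
  join n4 pred n1: · stop@n1
  join n4 pred n3: n3 stop@n1
  join n5 pred n0: · stop@n0
  join n5 pred n4: n4→n1 stop@n0
  join n6 pred n4: n4→n1 stop@n0
  join n6 pred n5: n5 stop@n0
  n0: DF=∅
  n1: DF={n5,n6}
  n2: DF=∅
  n3: DF={n4}
  n4: DF={n5,n6}
  n5: DF={n6}
  n6: DF=∅

φ for z: defs {n1,n4,n5}
  DF⁺ = {n5,n6}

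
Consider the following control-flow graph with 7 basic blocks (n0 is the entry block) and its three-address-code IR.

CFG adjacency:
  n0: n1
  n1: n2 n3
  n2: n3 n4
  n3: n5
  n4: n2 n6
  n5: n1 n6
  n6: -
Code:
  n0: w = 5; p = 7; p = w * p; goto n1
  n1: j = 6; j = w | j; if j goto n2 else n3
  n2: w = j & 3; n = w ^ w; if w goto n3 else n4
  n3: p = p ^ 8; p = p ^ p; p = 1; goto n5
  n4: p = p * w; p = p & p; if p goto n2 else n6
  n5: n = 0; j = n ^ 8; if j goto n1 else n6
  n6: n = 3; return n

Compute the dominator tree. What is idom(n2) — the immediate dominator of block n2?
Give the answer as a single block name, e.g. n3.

idom tree: n1←n0 n2←n1 n3←n1 n4←n2 n5←n3 n6←n1
Join-block Dom:
  n1: preds {n0,n5}: {n0} ∩ {n0,n1,n3,n5} = {n0}; idom=n0
  n2: preds {n1,n4}: {n0,n1} ∩ {n0,n1,n2,n4} = {n0,n1}; idom=n1
  n3: preds {n1,n2}: {n0,n1} ∩ {n0,n1,n2} = {n0,n1}; idom=n1
  n6: preds {n4,n5}: {n0,n1,n2,n4} ∩ {n0,n1,n3,n5} = {n0,n1}; idom=n1

idom(n2) = n1

Answer: n1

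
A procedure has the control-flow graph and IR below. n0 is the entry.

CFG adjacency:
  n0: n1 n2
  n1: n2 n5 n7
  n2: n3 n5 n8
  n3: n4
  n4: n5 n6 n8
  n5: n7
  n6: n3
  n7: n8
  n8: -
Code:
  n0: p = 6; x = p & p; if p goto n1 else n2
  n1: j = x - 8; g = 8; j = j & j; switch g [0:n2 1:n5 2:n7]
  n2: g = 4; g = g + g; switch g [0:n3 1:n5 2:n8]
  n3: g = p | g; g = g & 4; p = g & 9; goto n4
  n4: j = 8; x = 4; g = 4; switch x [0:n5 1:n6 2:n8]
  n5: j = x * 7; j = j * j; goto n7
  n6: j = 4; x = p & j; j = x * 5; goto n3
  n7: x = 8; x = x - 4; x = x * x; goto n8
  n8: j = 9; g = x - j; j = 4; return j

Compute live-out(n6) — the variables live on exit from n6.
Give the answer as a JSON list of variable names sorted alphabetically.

Answer: ["g", "p"]

Working:
def/use:
  n0: {p,x} / ∅
  n1: {g,j} / {x}
  n2: {g} / ∅
  n3: {g,p} / {g,p}
  n4: {g,j,x} / ∅
  n5: {j} / {x}
  n6: {j,x} / {p}
  n7: {x} / ∅
  n8: {g,j} / {x}

Live sets:
  live n0: ∅→{p,x}
  live n1: {p,x}→{p,x}
  live n2: {p,x}→{g,p,x}
  live n3: {g,p}→{p}
  live n4: {p}→{g,p,x}
  live n5: {x}→∅
  live n6: {g,p}→{g,p}
  live n7: ∅→{x}
  live n8: {x}→∅

live-out(n6) = ["g", "p"]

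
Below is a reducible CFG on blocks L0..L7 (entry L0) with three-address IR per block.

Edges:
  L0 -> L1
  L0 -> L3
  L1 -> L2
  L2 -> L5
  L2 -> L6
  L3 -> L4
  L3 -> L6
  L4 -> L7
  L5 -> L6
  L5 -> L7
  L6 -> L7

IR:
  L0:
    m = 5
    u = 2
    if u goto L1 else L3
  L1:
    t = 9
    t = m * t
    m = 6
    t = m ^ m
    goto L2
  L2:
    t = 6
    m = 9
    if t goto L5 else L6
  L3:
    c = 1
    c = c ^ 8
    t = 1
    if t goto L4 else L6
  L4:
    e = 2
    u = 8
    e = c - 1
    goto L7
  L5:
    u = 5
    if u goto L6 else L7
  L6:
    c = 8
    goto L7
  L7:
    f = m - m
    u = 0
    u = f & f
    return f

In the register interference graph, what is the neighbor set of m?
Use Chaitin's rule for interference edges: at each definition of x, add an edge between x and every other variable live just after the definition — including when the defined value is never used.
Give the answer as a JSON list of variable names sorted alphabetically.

Answer: ["c", "e", "t", "u"]

Working:
def/use:
  L0: {m,u} / ∅
  L1: {m,t} / {m}
  L2: {m,t} / ∅
  L3: {c,t} / ∅
  L4: {e,u} / {c}
  L5: {u} / ∅
  L6: {c} / ∅
  L7: {f,u} / {m}

Live sets:
  L0 li=∅ lo={m}
  L1 li={m} lo=∅
  L2 li=∅ lo={m}
  L3 li={m} lo={c,m}
  L4 li={c,m} lo={m}
  L5 li={m} lo={m}
  L6 li={m} lo={m}
  L7 li={m} lo=∅

Interfere edges:
  c — {e,m,t,u}
  e — {c,m}
  f — {u}
  m — {c,e,t,u}
  t — {c,m}
  u — {c,f,m}

N(m) = ["c", "e", "t", "u"]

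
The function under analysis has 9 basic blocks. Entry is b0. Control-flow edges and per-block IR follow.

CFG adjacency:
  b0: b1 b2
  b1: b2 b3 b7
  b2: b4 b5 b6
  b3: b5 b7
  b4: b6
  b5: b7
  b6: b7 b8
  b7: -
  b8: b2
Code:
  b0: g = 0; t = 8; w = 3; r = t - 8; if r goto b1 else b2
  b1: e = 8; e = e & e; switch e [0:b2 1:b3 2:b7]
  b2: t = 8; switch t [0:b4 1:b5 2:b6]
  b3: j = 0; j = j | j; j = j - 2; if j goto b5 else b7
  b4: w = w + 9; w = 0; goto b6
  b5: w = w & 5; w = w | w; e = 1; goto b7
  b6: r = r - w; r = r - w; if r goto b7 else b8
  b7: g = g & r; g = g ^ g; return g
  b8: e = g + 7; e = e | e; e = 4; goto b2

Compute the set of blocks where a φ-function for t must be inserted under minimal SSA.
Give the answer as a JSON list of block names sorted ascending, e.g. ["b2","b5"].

Answer: ["b2", "b5", "b7"]

Derivation:
idom tree: b1←b0 b2←b0 b3←b1 b4←b2 b5←b0 b6←b2 b7←b0 b8←b6
Join-block Dom:
  b2: preds {b0,b1,b8}: {b0} ∩ {b0,b1} ∩ {b0,b2,b6,b8} = {b0}; idom=b0
  b5: preds {b2,b3}: {b0,b2} ∩ {b0,b1,b3} = {b0}; idom=b0
  b6: preds {b2,b4}: {b0,b2} ∩ {b0,b2,b4} = {b0,b2}; idom=b2
  b7: preds {b1,b3,b5,b6}: {b0,b1} ∩ {b0,b1,b3} ∩ {b0,b5} ∩ {b0,b2,b6} = {b0}; idom=b0

DF walk-up:
  join b2 pred b0: · stop@b0
  join b2 pred b1: b1 stop@b0
  join b2 pred b8: b8→b6→b2 stop@b0
  join b5 pred b2: b2 stop@b0
  join b5 pred b3: b3→b1 stop@b0
  join b6 pred b2: · stop@b2
  join b6 pred b4: b4 stop@b2
  join b7 pred b1: b1 stop@b0
  join b7 pred b3: b3→b1 stop@b0
  join b7 pred b5: b5 stop@b0
  join b7 pred b6: b6→b2 stop@b0
  b0 → ∅
  b1 → {b2,b5,b7}
  b2 → {b2,b5,b7}
  b3 → {b5,b7}
  b4 → {b6}
  b5 → {b7}
  b6 → {b2,b7}
  b7 → ∅
  b8 → {b2}

φ for t: defs {b0,b2}
  DF⁺ = {b2,b5,b7}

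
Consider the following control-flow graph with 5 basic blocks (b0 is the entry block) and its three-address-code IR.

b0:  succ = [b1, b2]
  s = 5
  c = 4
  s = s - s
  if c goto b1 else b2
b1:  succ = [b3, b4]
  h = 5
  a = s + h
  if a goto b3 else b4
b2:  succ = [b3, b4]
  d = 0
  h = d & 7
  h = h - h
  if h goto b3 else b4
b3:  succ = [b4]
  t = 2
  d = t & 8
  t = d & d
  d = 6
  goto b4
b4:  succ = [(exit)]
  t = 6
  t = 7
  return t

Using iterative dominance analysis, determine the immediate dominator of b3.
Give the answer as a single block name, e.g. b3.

Answer: b0

Derivation:
idom tree: b1←b0 b2←b0 b3←b0 b4←b0
Join-block Dom:
  b3: preds {b1,b2}: {b0,b1} ∩ {b0,b2} = {b0}; idom=b0
  b4: preds {b1,b2,b3}: {b0,b1} ∩ {b0,b2} ∩ {b0,b3} = {b0}; idom=b0

idom(b3) = b0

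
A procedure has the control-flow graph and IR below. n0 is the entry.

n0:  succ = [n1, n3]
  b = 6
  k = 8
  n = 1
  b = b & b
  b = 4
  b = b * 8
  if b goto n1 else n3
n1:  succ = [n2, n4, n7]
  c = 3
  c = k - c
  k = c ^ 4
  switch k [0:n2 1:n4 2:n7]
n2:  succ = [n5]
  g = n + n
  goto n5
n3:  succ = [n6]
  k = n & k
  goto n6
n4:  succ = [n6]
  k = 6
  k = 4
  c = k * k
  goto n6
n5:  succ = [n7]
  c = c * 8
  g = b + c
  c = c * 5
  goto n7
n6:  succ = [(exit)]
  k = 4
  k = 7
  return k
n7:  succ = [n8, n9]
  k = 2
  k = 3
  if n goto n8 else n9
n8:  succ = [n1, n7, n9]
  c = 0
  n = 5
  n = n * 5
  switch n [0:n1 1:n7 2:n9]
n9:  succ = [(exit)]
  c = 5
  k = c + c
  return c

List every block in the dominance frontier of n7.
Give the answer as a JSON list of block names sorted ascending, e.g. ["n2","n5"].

Answer: ["n1", "n7"]

Working:
idom tree: n1←n0 n2←n1 n3←n0 n4←n1 n5←n2 n6←n0 n7←n1 n8←n7 n9←n7
Join-block Dom:
  n1: preds {n0,n8}: {n0} ∩ {n0,n1,n7,n8} = {n0}; idom=n0
  n6: preds {n3,n4}: {n0,n3} ∩ {n0,n1,n4} = {n0}; idom=n0
  n7: preds {n1,n5,n8}: {n0,n1} ∩ {n0,n1,n2,n5} ∩ {n0,n1,n7,n8} = {n0,n1}; idom=n1
  n9: preds {n7,n8}: {n0,n1,n7} ∩ {n0,n1,n7,n8} = {n0,n1,n7}; idom=n7

DF walk-up:
  n1←n0: walk · to n0
  n1←n8: walk n8→n7→n1 to n0
  n6←n3: walk n3 to n0
  n6←n4: walk n4→n1 to n0
  n7←n1: walk · to n1
  n7←n5: walk n5→n2 to n1
  n7←n8: walk n8→n7 to n1
  n9←n7: walk · to n7
  n9←n8: walk n8 to n7
  n0 → ∅
  n1 → {n1,n6}
  n2 → {n7}
  n3 → {n6}
  n4 → {n6}
  n5 → {n7}
  n6 → ∅
  n7 → {n1,n7}
  n8 → {n1,n7,n9}
  n9 → ∅

DF(n7) = ["n1", "n7"]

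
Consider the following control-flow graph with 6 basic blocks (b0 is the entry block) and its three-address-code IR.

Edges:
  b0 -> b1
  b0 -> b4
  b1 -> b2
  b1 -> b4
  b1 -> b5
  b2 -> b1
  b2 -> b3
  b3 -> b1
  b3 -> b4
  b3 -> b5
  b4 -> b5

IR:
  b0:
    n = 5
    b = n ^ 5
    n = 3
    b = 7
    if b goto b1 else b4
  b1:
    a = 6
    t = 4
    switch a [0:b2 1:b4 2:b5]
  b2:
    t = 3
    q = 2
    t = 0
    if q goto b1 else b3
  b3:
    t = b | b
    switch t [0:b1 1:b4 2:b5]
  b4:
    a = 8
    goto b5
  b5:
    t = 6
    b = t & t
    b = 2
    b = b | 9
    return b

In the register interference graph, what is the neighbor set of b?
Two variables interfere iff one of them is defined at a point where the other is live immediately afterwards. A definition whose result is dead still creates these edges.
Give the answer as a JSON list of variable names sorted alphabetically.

Answer: ["a", "q", "t"]

Derivation:
def/use:
  b0: {b,n} / ∅
  b1: {a,t} / ∅
  b2: {q,t} / ∅
  b3: {t} / {b}
  b4: {a} / ∅
  b5: {b,t} / ∅

Backward fixpoint:
  b0: in=∅ out={b}
  b1: in={b} out={b}
  b2: in={b} out={b}
  b3: in={b} out={b}
  b4: in=∅ out=∅
  b5: in=∅ out=∅

Conflict graph:
  a↔{b,t}
  b↔{a,q,t}
  n↔∅
  q↔{b,t}
  t↔{a,b,q}

N(b) = ["a", "q", "t"]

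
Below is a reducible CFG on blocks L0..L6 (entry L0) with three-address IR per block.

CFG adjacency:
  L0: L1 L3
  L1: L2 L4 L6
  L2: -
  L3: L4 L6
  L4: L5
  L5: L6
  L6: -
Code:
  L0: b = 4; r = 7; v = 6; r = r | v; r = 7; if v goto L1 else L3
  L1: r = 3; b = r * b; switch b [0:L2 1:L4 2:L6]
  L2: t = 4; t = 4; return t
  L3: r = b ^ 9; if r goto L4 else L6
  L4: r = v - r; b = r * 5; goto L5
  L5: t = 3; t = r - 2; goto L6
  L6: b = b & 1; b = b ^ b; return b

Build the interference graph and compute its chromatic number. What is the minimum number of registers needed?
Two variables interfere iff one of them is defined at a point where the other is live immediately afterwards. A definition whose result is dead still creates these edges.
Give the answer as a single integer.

Answer: 3

Analysis:
Per-block:
  L0 def {b,r,v} use ∅
  L1 def {b,r} use {b}
  L2 def {t} use ∅
  L3 def {r} use {b}
  L4 def {b,r} use {r,v}
  L5 def {t} use {r}
  L6 def {b} use {b}

Liveness:
  L0: in=∅ out={b,v}
  L1: in={b,v} out={b,r,v}
  L2: in=∅ out=∅
  L3: in={b,v} out={b,r,v}
  L4: in={r,v} out={b,r}
  L5: in={b,r} out={b}
  L6: in={b} out=∅

Interfere edges:
  b↔{r,t,v}
  r↔{b,t,v}
  t↔{b,r}
  v↔{b,r}

Registers:
  clique {b,r,t} ⇒ need ≥ 3
  3-colouring: c0={b}  c1={r}  c2={t,v}
  χ = 3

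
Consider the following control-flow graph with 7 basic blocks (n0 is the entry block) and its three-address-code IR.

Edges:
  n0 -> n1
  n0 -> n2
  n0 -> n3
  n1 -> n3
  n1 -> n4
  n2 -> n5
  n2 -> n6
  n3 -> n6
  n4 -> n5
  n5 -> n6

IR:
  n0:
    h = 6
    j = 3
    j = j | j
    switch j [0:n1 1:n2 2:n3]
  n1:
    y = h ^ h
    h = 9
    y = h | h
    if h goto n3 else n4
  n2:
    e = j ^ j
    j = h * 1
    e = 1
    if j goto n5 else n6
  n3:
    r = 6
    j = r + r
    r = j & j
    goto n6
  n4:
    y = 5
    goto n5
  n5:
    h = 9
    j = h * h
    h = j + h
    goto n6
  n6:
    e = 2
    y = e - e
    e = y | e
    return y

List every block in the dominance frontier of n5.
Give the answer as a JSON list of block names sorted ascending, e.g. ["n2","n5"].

idom tree: n1←n0 n2←n0 n3←n0 n4←n1 n5←n0 n6←n0
Join-block Dom:
  n3: preds {n0,n1}: {n0} ∩ {n0,n1} = {n0}; idom=n0
  n5: preds {n2,n4}: {n0,n2} ∩ {n0,n1,n4} = {n0}; idom=n0
  n6: preds {n2,n3,n5}: {n0,n2} ∩ {n0,n3} ∩ {n0,n5} = {n0}; idom=n0

DF walk-up:
  n3←n0: walk · to n0
  n3←n1: walk n1 to n0
  n5←n2: walk n2 to n0
  n5←n4: walk n4→n1 to n0
  n6←n2: walk n2 to n0
  n6←n3: walk n3 to n0
  n6←n5: walk n5 to n0
  n0 → ∅
  n1 → {n3,n5}
  n2 → {n5,n6}
  n3 → {n6}
  n4 → {n5}
  n5 → {n6}
  n6 → ∅

DF(n5) = ["n6"]

Answer: ["n6"]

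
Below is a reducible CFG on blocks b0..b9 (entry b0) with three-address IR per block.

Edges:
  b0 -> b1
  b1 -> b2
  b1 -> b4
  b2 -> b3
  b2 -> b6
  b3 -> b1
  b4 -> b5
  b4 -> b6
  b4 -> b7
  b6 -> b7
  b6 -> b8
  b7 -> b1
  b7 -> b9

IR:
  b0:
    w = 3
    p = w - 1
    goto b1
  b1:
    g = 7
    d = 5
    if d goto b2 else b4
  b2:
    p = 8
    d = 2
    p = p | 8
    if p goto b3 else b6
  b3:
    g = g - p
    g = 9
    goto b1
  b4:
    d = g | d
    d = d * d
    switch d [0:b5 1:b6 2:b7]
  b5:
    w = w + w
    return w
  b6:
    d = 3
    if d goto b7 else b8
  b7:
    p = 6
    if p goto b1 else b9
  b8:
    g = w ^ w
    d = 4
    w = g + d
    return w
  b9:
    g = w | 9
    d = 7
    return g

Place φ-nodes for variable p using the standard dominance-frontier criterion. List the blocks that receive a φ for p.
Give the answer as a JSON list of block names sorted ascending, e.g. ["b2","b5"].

idom tree: b1←b0 b2←b1 b3←b2 b4←b1 b5←b4 b6←b1 b7←b1 b8←b6 b9←b7
Dom∩ at merges:
  b1: preds {b0,b3,b7}: {b0} ∩ {b0,b1,b2,b3} ∩ {b0,b1,b7} = {b0}; idom=b0
  b6: preds {b2,b4}: {b0,b1,b2} ∩ {b0,b1,b4} = {b0,b1}; idom=b1
  b7: preds {b4,b6}: {b0,b1,b4} ∩ {b0,b1,b6} = {b0,b1}; idom=b1

DF walk-up:
  join b1 pred b0: · stop@b0
  join b1 pred b3: b3→b2→b1 stop@b0
  join b1 pred b7: b7→b1 stop@b0
  join b6 pred b2: b2 stop@b1
  join b6 pred b4: b4 stop@b1
  join b7 pred b4: b4 stop@b1
  join b7 pred b6: b6 stop@b1
  b0: DF=∅
  b1: DF={b1}
  b2: DF={b1,b6}
  b3: DF={b1}
  b4: DF={b6,b7}
  b5: DF=∅
  b6: DF={b7}
  b7: DF={b1}
  b8: DF=∅
  b9: DF=∅

φ for p: defs {b0,b2,b7}
  DF⁺ = {b1,b6,b7}

Answer: ["b1", "b6", "b7"]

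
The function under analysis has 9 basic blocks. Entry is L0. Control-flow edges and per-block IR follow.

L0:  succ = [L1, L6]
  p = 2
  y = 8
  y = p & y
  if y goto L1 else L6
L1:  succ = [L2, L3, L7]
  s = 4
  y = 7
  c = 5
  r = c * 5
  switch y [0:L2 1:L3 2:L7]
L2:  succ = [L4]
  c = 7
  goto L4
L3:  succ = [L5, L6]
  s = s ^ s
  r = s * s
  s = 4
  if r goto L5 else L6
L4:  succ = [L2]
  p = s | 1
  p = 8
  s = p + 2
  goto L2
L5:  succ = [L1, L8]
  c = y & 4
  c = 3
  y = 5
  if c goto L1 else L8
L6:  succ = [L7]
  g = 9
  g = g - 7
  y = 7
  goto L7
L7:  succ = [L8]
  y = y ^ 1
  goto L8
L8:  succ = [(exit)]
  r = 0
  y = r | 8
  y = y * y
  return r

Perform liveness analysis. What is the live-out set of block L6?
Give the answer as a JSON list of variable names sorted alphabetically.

Answer: ["y"]

Analysis:
def/use:
  L0: {p,y} / ∅
  L1: {c,r,s,y} / ∅
  L2: {c} / ∅
  L3: {r,s} / {s}
  L4: {p,s} / {s}
  L5: {c,y} / {y}
  L6: {g,y} / ∅
  L7: {y} / {y}
  L8: {r,y} / ∅

Live sets:
  live L0: ∅→∅
  live L1: ∅→{s,y}
  live L2: {s}→{s}
  live L3: {s,y}→{y}
  live L4: {s}→{s}
  live L5: {y}→∅
  live L6: ∅→{y}
  live L7: {y}→∅
  live L8: ∅→∅

live-out(L6) = ["y"]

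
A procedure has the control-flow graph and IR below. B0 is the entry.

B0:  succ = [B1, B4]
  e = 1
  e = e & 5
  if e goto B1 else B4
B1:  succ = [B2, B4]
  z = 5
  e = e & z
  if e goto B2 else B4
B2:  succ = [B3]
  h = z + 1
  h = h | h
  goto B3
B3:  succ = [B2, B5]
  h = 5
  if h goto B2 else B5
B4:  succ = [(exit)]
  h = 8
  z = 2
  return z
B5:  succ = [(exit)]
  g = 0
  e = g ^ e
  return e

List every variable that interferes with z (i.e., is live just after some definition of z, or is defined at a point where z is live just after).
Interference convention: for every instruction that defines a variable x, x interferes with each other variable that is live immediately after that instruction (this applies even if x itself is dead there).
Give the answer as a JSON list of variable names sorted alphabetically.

def/use:
  B0: def={e} ue=∅
  B1: def={e,z} ue={e}
  B2: def={h} ue={z}
  B3: def={h} ue=∅
  B4: def={h,z} ue=∅
  B5: def={e,g} ue={e}

Live sets:
  B0: in=∅ out={e}
  B1: in={e} out={e,z}
  B2: in={e,z} out={e,z}
  B3: in={e,z} out={e,z}
  B4: in=∅ out=∅
  B5: in={e} out=∅

Interference:
  e — {g,h,z}
  g — {e}
  h — {e,z}
  z — {e,h}

N(z) = ["e", "h"]

Answer: ["e", "h"]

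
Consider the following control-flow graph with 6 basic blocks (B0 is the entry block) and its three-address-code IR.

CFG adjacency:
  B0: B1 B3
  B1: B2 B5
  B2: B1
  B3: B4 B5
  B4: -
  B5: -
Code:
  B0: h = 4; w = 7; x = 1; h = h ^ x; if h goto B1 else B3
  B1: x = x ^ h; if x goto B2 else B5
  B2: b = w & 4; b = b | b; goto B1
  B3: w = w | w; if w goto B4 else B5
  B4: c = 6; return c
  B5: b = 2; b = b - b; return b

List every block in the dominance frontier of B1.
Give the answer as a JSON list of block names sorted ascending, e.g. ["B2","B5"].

idom tree: B1←B0 B2←B1 B3←B0 B4←B3 B5←B0
Join-block Dom:
  B1: preds {B0,B2}: {B0} ∩ {B0,B1,B2} = {B0}; idom=B0
  B5: preds {B1,B3}: {B0,B1} ∩ {B0,B3} = {B0}; idom=B0

DF derivation:
  join B1 pred B0: · stop@B0
  join B1 pred B2: B2→B1 stop@B0
  join B5 pred B1: B1 stop@B0
  join B5 pred B3: B3 stop@B0
  DF(B0)=∅
  DF(B1)={B1,B5}
  DF(B2)={B1}
  DF(B3)={B5}
  DF(B4)=∅
  DF(B5)=∅

DF(B1) = ["B1", "B5"]

Answer: ["B1", "B5"]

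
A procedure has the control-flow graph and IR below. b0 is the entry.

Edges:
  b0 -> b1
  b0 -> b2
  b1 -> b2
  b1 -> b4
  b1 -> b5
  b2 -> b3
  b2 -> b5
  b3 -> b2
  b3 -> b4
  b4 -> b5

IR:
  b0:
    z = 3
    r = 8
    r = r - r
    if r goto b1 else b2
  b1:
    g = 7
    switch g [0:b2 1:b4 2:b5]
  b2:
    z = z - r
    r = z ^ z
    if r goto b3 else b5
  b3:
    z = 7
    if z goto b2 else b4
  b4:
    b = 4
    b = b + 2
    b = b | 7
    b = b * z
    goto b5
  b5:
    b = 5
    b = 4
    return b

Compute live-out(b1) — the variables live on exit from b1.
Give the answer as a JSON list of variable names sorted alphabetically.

Answer: ["r", "z"]

Working:
def/use:
  b0: {r,z} / ∅
  b1: {g} / ∅
  b2: {r,z} / {r,z}
  b3: {z} / ∅
  b4: {b} / {z}
  b5: {b} / ∅

Live sets:
  b0: in=∅ out={r,z}
  b1: in={r,z} out={r,z}
  b2: in={r,z} out={r}
  b3: in={r} out={r,z}
  b4: in={z} out=∅
  b5: in=∅ out=∅

live-out(b1) = ["r", "z"]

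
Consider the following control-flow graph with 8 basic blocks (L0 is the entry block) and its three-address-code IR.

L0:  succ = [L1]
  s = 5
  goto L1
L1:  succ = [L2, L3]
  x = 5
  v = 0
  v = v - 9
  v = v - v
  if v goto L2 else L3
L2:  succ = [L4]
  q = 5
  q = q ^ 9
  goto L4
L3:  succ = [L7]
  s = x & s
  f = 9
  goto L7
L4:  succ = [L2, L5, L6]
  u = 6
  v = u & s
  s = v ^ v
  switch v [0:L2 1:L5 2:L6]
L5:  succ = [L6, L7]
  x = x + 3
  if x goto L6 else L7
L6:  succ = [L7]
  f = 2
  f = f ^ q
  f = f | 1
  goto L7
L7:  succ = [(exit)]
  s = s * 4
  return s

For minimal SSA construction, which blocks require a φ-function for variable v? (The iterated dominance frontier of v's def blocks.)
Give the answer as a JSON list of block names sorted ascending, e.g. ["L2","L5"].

idom tree: L1←L0 L2←L1 L3←L1 L4←L2 L5←L4 L6←L4 L7←L1
Join-block Dom:
  L2: preds {L1,L4}: {L0,L1} ∩ {L0,L1,L2,L4} = {L0,L1}; idom=L1
  L6: preds {L4,L5}: {L0,L1,L2,L4} ∩ {L0,L1,L2,L4,L5} = {L0,L1,L2,L4}; idom=L4
  L7: preds {L3,L5,L6}: {L0,L1,L3} ∩ {L0,L1,L2,L4,L5} ∩ {L0,L1,L2,L4,L6} = {L0,L1}; idom=L1

Frontier:
  join L2 pred L1: · stop@L1
  join L2 pred L4: L4→L2 stop@L1
  join L6 pred L4: · stop@L4
  join L6 pred L5: L5 stop@L4
  join L7 pred L3: L3 stop@L1
  join L7 pred L5: L5→L4→L2 stop@L1
  join L7 pred L6: L6→L4→L2 stop@L1
  L0 → ∅
  L1 → ∅
  L2 → {L2,L7}
  L3 → {L7}
  L4 → {L2,L7}
  L5 → {L6,L7}
  L6 → {L7}
  L7 → ∅

φ for v: defs {L1,L4}
  DF⁺ = {L2,L7}

Answer: ["L2", "L7"]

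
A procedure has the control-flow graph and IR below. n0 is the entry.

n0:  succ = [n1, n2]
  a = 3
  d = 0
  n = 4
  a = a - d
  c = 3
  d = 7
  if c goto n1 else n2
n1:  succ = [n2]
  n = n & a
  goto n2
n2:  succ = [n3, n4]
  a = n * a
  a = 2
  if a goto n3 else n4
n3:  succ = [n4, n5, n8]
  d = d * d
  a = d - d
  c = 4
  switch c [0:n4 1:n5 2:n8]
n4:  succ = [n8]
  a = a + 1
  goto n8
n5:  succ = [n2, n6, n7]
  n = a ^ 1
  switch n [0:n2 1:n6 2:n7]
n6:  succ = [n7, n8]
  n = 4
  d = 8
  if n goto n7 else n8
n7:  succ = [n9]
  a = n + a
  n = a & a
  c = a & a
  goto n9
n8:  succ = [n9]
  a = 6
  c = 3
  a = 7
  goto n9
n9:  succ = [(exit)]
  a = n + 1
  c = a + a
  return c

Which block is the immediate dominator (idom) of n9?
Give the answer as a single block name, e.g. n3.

idom tree: n1←n0 n2←n0 n3←n2 n4←n2 n5←n3 n6←n5 n7←n5 n8←n2 n9←n2
Dom∩ at merges:
  n2: preds {n0,n1,n5}: {n0} ∩ {n0,n1} ∩ {n0,n2,n3,n5} = {n0}; idom=n0
  n4: preds {n2,n3}: {n0,n2} ∩ {n0,n2,n3} = {n0,n2}; idom=n2
  n7: preds {n5,n6}: {n0,n2,n3,n5} ∩ {n0,n2,n3,n5,n6} = {n0,n2,n3,n5}; idom=n5
  n8: preds {n3,n4,n6}: {n0,n2,n3} ∩ {n0,n2,n4} ∩ {n0,n2,n3,n5,n6} = {n0,n2}; idom=n2
  n9: preds {n7,n8}: {n0,n2,n3,n5,n7} ∩ {n0,n2,n8} = {n0,n2}; idom=n2

idom(n9) = n2

Answer: n2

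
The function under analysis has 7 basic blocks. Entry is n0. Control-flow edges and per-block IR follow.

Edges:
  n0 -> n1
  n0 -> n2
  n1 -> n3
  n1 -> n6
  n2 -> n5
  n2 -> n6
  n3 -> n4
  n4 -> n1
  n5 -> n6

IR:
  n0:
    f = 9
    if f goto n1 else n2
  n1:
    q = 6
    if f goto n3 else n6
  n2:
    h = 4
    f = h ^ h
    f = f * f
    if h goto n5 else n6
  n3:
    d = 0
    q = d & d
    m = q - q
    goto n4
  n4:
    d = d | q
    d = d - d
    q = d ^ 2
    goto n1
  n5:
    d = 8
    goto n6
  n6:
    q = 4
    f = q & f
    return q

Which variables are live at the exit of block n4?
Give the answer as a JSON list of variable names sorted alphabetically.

def/use:
  n0 def {f} use ∅
  n1 def {q} use {f}
  n2 def {f,h} use ∅
  n3 def {d,m,q} use ∅
  n4 def {d,q} use {d,q}
  n5 def {d} use ∅
  n6 def {f,q} use {f}

Live sets:
  n0 li=∅ lo={f}
  n1 li={f} lo={f}
  n2 li=∅ lo={f}
  n3 li={f} lo={d,f,q}
  n4 li={d,f,q} lo={f}
  n5 li={f} lo={f}
  n6 li={f} lo=∅

live-out(n4) = ["f"]

Answer: ["f"]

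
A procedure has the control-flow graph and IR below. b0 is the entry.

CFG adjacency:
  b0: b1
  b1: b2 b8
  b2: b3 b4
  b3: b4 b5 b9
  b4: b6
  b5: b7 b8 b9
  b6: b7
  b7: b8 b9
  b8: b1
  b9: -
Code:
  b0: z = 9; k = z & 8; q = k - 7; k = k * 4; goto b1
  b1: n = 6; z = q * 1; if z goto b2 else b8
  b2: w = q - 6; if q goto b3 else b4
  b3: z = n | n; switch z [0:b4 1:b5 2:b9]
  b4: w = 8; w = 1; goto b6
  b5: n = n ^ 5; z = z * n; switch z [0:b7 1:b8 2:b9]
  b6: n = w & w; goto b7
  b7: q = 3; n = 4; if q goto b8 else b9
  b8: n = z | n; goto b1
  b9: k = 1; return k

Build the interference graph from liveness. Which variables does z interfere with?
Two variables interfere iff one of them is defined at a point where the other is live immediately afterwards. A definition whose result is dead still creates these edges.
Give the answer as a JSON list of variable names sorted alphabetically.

Answer: ["n", "q", "w"]

Derivation:
Block summaries:
  b0 def {k,q,z} use ∅
  b1 def {n,z} use {q}
  b2 def {w} use {q}
  b3 def {z} use {n}
  b4 def {w} use ∅
  b5 def {n,z} use {n,z}
  b6 def {n} use {w}
  b7 def {n,q} use ∅
  b8 def {n} use {n,z}
  b9 def {k} use ∅

Liveness:
  b0: in=∅ out={q}
  b1: in={q} out={n,q,z}
  b2: in={n,q,z} out={n,q,z}
  b3: in={n,q} out={n,q,z}
  b4: in={z} out={w,z}
  b5: in={n,q,z} out={n,q,z}
  b6: in={w,z} out={z}
  b7: in={z} out={n,q,z}
  b8: in={n,q,z} out={q}
  b9: in=∅ out=∅

Interfere edges:
  k — {q}
  n — {q,w,z}
  q — {k,n,w,z}
  w — {n,q,z}
  z — {n,q,w}

N(z) = ["n", "q", "w"]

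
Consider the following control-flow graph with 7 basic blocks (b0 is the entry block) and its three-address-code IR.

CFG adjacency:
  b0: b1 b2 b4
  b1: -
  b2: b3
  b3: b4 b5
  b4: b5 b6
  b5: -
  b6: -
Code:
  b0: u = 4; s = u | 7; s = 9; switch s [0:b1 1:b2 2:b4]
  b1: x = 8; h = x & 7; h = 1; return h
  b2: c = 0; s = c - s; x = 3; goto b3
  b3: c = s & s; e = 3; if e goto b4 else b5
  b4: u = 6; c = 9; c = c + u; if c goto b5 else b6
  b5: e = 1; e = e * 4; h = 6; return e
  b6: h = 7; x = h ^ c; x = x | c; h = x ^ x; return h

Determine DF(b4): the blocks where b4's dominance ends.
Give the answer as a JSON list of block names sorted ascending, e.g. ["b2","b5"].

idom tree: b1←b0 b2←b0 b3←b2 b4←b0 b5←b0 b6←b4
Dom∩ at merges:
  b4: preds {b0,b3}: {b0} ∩ {b0,b2,b3} = {b0}; idom=b0
  b5: preds {b3,b4}: {b0,b2,b3} ∩ {b0,b4} = {b0}; idom=b0

Frontier:
  b4←b0: walk · to b0
  b4←b3: walk b3→b2 to b0
  b5←b3: walk b3→b2 to b0
  b5←b4: walk b4 to b0
  DF(b0)=∅
  DF(b1)=∅
  DF(b2)={b4,b5}
  DF(b3)={b4,b5}
  DF(b4)={b5}
  DF(b5)=∅
  DF(b6)=∅

DF(b4) = ["b5"]

Answer: ["b5"]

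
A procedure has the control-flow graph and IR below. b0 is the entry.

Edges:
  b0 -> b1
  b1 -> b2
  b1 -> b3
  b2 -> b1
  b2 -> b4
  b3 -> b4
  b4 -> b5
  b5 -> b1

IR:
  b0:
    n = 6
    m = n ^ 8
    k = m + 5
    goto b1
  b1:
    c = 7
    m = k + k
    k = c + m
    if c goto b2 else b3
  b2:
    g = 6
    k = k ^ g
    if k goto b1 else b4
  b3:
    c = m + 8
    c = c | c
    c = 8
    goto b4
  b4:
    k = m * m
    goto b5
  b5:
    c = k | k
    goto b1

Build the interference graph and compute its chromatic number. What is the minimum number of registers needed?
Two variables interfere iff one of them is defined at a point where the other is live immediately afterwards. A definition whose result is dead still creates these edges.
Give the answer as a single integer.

Per-block:
  b0 def {k,m,n} use ∅
  b1 def {c,k,m} use {k}
  b2 def {g,k} use {k}
  b3 def {c} use {m}
  b4 def {k} use {m}
  b5 def {c} use {k}

Live sets:
  b0: in=∅ out={k}
  b1: in={k} out={k,m}
  b2: in={k,m} out={k,m}
  b3: in={m} out={m}
  b4: in={m} out={k}
  b5: in={k} out={k}

Conflict graph:
  c↔{k,m}
  g↔{k,m}
  k↔{c,g,m}
  m↔{c,g,k}
  n↔∅

Chromatic number:
  clique {c,k,m} ⇒ need ≥ 3
  assign c→c2 g→c2 k→c0 m→c1 n→c0 — no edge inside a register ⇒ χ ≤ 3
  χ = 3

Answer: 3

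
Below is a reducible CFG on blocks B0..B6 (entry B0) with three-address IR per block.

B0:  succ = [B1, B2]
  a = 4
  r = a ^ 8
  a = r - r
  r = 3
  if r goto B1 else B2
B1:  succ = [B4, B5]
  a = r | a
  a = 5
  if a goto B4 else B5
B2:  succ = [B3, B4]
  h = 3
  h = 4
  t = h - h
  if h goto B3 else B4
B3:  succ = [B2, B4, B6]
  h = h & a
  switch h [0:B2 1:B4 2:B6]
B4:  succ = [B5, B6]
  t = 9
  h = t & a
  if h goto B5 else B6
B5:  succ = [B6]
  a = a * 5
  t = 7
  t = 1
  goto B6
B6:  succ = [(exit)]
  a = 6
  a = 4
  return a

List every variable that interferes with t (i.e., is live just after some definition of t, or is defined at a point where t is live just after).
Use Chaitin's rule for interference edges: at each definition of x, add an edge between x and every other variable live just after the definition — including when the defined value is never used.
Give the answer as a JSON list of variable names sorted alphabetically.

Answer: ["a", "h"]

Analysis:
Per-block:
  B0: def={a,r} ue=∅
  B1: def={a} ue={a,r}
  B2: def={h,t} ue=∅
  B3: def={h} ue={a,h}
  B4: def={h,t} ue={a}
  B5: def={a,t} ue={a}
  B6: def={a} ue=∅

Liveness:
  B0: in=∅ out={a,r}
  B1: in={a,r} out={a}
  B2: in={a} out={a,h}
  B3: in={a,h} out={a}
  B4: in={a} out={a}
  B5: in={a} out=∅
  B6: in=∅ out=∅

Interfere edges:
  a↔{h,r,t}
  h↔{a,t}
  r↔{a}
  t↔{a,h}

N(t) = ["a", "h"]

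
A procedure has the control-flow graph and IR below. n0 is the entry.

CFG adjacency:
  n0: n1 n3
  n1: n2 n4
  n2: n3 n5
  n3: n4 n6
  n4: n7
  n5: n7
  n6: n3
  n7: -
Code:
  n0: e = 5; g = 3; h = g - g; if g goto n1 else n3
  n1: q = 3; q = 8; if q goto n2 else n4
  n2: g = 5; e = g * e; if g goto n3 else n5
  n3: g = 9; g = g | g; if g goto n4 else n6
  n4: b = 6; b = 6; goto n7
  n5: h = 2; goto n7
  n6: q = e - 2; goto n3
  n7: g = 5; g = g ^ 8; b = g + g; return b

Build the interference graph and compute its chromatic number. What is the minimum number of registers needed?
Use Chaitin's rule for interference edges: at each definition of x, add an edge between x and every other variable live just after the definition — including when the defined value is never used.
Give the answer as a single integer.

Block summaries:
  n0 def {e,g,h} use ∅
  n1 def {q} use ∅
  n2 def {e,g} use {e}
  n3 def {g} use ∅
  n4 def {b} use ∅
  n5 def {h} use ∅
  n6 def {q} use {e}
  n7 def {b,g} use ∅

Backward fixpoint:
  n0 li=∅ lo={e}
  n1 li={e} lo={e}
  n2 li={e} lo={e}
  n3 li={e} lo={e}
  n4 li=∅ lo=∅
  n5 li=∅ lo=∅
  n6 li={e} lo={e}
  n7 li=∅ lo=∅

Interference:
  b: ∅
  e: {g,h,q}
  g: {e,h}
  h: {e,g}
  q: {e}

Colouring:
  lower bound: {e,g,h} mutually conflict ⇒ χ ≥ 3
  3-colouring: c0={b,e}  c1={g,q}  c2={h}
  χ = 3

Answer: 3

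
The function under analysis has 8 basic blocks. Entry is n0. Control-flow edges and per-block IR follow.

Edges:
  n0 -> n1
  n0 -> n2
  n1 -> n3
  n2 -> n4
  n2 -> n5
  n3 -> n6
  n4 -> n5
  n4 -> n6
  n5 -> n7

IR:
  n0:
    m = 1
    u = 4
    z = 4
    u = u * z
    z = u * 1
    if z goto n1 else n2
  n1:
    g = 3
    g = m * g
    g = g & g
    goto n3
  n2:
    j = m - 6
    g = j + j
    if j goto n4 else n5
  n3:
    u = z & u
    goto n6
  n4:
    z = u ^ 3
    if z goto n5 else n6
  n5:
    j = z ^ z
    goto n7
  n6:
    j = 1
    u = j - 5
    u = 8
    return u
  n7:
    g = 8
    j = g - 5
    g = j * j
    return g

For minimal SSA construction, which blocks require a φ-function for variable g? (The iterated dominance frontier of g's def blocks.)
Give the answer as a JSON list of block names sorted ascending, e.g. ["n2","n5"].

idom tree: n1←n0 n2←n0 n3←n1 n4←n2 n5←n2 n6←n0 n7←n5
Join-block Dom:
  n5: preds {n2,n4}: {n0,n2} ∩ {n0,n2,n4} = {n0,n2}; idom=n2
  n6: preds {n3,n4}: {n0,n1,n3} ∩ {n0,n2,n4} = {n0}; idom=n0

DF derivation:
  n5←n2: walk · to n2
  n5←n4: walk n4 to n2
  n6←n3: walk n3→n1 to n0
  n6←n4: walk n4→n2 to n0
  DF(n0)=∅
  DF(n1)={n6}
  DF(n2)={n6}
  DF(n3)={n6}
  DF(n4)={n5,n6}
  DF(n5)=∅
  DF(n6)=∅
  DF(n7)=∅

φ for g: defs {n1,n2,n7}
  DF⁺ = {n6}

Answer: ["n6"]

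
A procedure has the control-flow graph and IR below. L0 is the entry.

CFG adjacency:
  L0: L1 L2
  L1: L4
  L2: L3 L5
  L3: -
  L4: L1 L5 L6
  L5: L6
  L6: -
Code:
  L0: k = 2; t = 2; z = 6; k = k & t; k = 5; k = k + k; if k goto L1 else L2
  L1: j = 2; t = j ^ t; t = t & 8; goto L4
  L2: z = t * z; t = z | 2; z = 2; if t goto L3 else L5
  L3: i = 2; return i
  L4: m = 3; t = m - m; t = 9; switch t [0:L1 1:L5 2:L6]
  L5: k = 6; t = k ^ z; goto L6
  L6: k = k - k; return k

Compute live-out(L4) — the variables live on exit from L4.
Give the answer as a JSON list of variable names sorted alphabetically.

Block summaries:
  L0 def {k,t,z} use ∅
  L1 def {j,t} use {t}
  L2 def {t,z} use {t,z}
  L3 def {i} use ∅
  L4 def {m,t} use ∅
  L5 def {k,t} use {z}
  L6 def {k} use {k}

Liveness:
  live L0: ∅→{k,t,z}
  live L1: {k,t,z}→{k,z}
  live L2: {t,z}→{z}
  live L3: ∅→∅
  live L4: {k,z}→{k,t,z}
  live L5: {z}→{k}
  live L6: {k}→∅

live-out(L4) = ["k", "t", "z"]

Answer: ["k", "t", "z"]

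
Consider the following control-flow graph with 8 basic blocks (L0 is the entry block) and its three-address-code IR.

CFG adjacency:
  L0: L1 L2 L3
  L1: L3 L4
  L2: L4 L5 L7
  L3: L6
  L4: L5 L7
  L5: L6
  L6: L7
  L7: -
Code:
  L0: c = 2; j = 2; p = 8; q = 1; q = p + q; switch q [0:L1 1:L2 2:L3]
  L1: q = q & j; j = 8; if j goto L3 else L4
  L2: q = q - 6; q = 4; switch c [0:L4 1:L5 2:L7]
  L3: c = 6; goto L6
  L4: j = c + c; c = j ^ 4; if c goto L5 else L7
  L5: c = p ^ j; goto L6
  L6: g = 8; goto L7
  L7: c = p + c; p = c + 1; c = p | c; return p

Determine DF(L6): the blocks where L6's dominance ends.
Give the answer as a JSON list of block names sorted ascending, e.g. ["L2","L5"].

idom tree: L1←L0 L2←L0 L3←L0 L4←L0 L5←L0 L6←L0 L7←L0
Dom∩ at merges:
  L3: preds {L0,L1}: {L0} ∩ {L0,L1} = {L0}; idom=L0
  L4: preds {L1,L2}: {L0,L1} ∩ {L0,L2} = {L0}; idom=L0
  L5: preds {L2,L4}: {L0,L2} ∩ {L0,L4} = {L0}; idom=L0
  L6: preds {L3,L5}: {L0,L3} ∩ {L0,L5} = {L0}; idom=L0
  L7: preds {L2,L4,L6}: {L0,L2} ∩ {L0,L4} ∩ {L0,L6} = {L0}; idom=L0

Frontier:
  join L3 pred L0: · stop@L0
  join L3 pred L1: L1 stop@L0
  join L4 pred L1: L1 stop@L0
  join L4 pred L2: L2 stop@L0
  join L5 pred L2: L2 stop@L0
  join L5 pred L4: L4 stop@L0
  join L6 pred L3: L3 stop@L0
  join L6 pred L5: L5 stop@L0
  join L7 pred L2: L2 stop@L0
  join L7 pred L4: L4 stop@L0
  join L7 pred L6: L6 stop@L0
  L0: DF=∅
  L1: DF={L3,L4}
  L2: DF={L4,L5,L7}
  L3: DF={L6}
  L4: DF={L5,L7}
  L5: DF={L6}
  L6: DF={L7}
  L7: DF=∅

DF(L6) = ["L7"]

Answer: ["L7"]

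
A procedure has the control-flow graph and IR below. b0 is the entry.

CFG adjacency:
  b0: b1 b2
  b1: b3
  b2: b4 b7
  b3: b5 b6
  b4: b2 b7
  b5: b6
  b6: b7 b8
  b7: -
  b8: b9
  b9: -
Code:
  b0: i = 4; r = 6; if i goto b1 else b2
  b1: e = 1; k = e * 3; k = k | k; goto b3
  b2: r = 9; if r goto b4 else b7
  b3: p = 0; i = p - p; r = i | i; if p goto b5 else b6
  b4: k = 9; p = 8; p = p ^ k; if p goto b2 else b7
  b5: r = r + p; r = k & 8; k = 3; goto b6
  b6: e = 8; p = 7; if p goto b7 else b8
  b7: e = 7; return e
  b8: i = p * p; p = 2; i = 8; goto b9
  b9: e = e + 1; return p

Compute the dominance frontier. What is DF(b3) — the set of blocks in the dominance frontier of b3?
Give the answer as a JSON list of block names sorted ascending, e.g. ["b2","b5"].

Answer: ["b7"]

Analysis:
idom tree: b1←b0 b2←b0 b3←b1 b4←b2 b5←b3 b6←b3 b7←b0 b8←b6 b9←b8
Join-block Dom:
  b2: preds {b0,b4}: {b0} ∩ {b0,b2,b4} = {b0}; idom=b0
  b6: preds {b3,b5}: {b0,b1,b3} ∩ {b0,b1,b3,b5} = {b0,b1,b3}; idom=b3
  b7: preds {b2,b4,b6}: {b0,b2} ∩ {b0,b2,b4} ∩ {b0,b1,b3,b6} = {b0}; idom=b0

DF walk-up:
  join b2 pred b0: · stop@b0
  join b2 pred b4: b4→b2 stop@b0
  join b6 pred b3: · stop@b3
  join b6 pred b5: b5 stop@b3
  join b7 pred b2: b2 stop@b0
  join b7 pred b4: b4→b2 stop@b0
  join b7 pred b6: b6→b3→b1 stop@b0
  b0 → ∅
  b1 → {b7}
  b2 → {b2,b7}
  b3 → {b7}
  b4 → {b2,b7}
  b5 → {b6}
  b6 → {b7}
  b7 → ∅
  b8 → ∅
  b9 → ∅

DF(b3) = ["b7"]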